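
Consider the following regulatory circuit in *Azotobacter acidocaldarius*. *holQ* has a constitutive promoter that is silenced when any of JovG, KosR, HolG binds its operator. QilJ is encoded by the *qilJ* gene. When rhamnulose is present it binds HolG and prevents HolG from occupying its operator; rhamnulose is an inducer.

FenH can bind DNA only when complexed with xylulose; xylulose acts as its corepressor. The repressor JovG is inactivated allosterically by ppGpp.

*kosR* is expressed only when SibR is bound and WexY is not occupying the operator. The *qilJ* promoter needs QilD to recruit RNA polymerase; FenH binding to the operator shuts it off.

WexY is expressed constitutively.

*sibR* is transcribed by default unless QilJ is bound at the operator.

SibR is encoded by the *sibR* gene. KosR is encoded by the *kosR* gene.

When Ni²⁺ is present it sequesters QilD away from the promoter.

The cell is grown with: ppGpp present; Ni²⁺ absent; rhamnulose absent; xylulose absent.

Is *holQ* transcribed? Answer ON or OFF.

ppGpp is present, so JovG is inactive.
WexY is produced constitutively and is active.
Ni²⁺ is absent, so QilD is active.
Xylulose is absent, so FenH is inactive.
No repressor is bound and QilD is active, so *qilJ* is transcribed.
So QilJ is produced and active.
With repressor QilJ bound, *sibR* is not transcribed.
So SibR is not produced.
With repressor WexY bound, *kosR* is not transcribed.
So KosR is not produced.
Rhamnulose is absent, so HolG is active.
With repressor HolG bound, *holQ* is not transcribed.

OFF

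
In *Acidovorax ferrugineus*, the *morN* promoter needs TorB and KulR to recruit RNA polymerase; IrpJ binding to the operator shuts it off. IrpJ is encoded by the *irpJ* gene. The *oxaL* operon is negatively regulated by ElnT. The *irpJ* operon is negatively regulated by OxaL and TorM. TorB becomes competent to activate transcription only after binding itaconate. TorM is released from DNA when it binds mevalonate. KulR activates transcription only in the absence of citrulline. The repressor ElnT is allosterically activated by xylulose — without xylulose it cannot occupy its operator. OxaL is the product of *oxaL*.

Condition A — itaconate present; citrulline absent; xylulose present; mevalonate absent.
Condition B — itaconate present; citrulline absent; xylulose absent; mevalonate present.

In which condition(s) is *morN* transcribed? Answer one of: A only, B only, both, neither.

Condition A:
Itaconate is present, so TorB is active.
Citrulline is absent, so KulR is active.
Xylulose is present, so ElnT is active.
With repressor ElnT bound, *oxaL* is not transcribed.
So OxaL is not produced.
Mevalonate is absent, so TorM is active.
With repressor TorM bound, *irpJ* is not transcribed.
So IrpJ is not produced.
No repressor is bound and TorB and KulR are active, so *morN* is transcribed.
→ *morN* is ON in A.
Condition B:
Itaconate is present, so TorB is active.
Citrulline is absent, so KulR is active.
Xylulose is absent, so ElnT is inactive.
With no repressor bound, *oxaL* is transcribed.
So OxaL is produced and active.
Mevalonate is present, so TorM is inactive.
With repressor OxaL bound, *irpJ* is not transcribed.
So IrpJ is not produced.
No repressor is bound and TorB and KulR are active, so *morN* is transcribed.
→ *morN* is ON in B.

both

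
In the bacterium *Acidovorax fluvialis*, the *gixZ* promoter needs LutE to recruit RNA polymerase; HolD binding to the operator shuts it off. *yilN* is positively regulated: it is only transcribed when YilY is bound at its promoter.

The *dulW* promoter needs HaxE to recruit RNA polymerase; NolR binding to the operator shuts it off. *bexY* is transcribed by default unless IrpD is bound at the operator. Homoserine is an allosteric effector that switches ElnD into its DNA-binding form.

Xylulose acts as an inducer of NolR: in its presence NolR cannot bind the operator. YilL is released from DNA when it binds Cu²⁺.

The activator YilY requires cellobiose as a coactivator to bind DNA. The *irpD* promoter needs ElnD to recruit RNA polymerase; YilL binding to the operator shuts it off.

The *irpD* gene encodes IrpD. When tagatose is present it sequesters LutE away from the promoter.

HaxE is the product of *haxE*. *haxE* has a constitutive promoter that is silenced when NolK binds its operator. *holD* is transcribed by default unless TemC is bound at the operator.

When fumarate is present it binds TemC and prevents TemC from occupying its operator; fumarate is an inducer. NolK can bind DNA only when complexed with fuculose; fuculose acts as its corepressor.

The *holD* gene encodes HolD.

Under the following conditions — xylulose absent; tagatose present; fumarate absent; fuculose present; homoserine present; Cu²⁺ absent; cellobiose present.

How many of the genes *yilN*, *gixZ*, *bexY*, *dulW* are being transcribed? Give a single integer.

Cellobiose is present, so YilY is active.
No repressor is bound and YilY is active, so *yilN* is transcribed.
→ *yilN* is ON.
Tagatose is present, so LutE is inactive.
Fumarate is absent, so TemC is active.
With repressor TemC bound, *holD* is not transcribed.
So HolD is not produced.
Required activator LutE is absent, so *gixZ* is not transcribed.
→ *gixZ* is OFF.
Cu²⁺ is absent, so YilL is active.
Homoserine is present, so ElnD is active.
With repressor YilL bound, *irpD* is not transcribed.
So IrpD is not produced.
With no repressor bound, *bexY* is transcribed.
→ *bexY* is ON.
Fuculose is present, so NolK is active.
With repressor NolK bound, *haxE* is not transcribed.
So HaxE is not produced.
Xylulose is absent, so NolR is active.
With repressor NolR bound, *dulW* is not transcribed.
→ *dulW* is OFF.
2 of the 4 genes are transcribed.

2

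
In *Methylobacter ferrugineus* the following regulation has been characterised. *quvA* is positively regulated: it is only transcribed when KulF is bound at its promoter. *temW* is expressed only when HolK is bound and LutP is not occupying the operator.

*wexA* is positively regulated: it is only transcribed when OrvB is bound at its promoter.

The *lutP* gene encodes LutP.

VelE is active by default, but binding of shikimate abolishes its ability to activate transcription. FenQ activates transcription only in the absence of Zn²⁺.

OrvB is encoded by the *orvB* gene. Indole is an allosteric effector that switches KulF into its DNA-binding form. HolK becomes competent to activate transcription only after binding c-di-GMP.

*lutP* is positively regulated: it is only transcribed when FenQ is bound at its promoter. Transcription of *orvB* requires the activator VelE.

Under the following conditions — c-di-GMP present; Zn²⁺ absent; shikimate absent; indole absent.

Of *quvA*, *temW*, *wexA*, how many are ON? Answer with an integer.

1

Indole is absent, so KulF is inactive.
Required activator KulF is absent, so *quvA* is not transcribed.
→ *quvA* is OFF.
c-di-GMP is present, so HolK is active.
Zn²⁺ is absent, so FenQ is active.
No repressor is bound and FenQ is active, so *lutP* is transcribed.
So LutP is produced and active.
With repressor LutP bound, *temW* is not transcribed.
→ *temW* is OFF.
Shikimate is absent, so VelE is active.
No repressor is bound and VelE is active, so *orvB* is transcribed.
So OrvB is produced and active.
No repressor is bound and OrvB is active, so *wexA* is transcribed.
→ *wexA* is ON.
1 of the 3 genes is transcribed.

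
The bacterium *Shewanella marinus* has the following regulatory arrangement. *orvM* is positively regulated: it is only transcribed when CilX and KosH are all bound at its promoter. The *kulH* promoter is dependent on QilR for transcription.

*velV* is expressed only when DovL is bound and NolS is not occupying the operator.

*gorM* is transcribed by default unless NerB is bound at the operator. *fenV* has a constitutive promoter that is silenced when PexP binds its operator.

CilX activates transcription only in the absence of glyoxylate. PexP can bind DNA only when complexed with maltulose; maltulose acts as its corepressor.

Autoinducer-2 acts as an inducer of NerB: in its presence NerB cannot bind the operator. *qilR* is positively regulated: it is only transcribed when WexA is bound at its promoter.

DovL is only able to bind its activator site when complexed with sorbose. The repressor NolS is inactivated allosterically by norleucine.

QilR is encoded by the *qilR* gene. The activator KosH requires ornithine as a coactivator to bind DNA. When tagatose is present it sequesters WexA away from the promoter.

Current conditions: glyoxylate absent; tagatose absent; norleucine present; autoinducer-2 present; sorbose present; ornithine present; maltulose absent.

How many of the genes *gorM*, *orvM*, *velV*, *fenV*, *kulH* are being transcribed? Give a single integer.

5

Autoinducer-2 is present, so NerB is inactive.
With no repressor bound, *gorM* is transcribed.
→ *gorM* is ON.
Glyoxylate is absent, so CilX is active.
Ornithine is present, so KosH is active.
No repressor is bound and CilX and KosH are active, so *orvM* is transcribed.
→ *orvM* is ON.
Norleucine is present, so NolS is inactive.
Sorbose is present, so DovL is active.
No repressor is bound and DovL is active, so *velV* is transcribed.
→ *velV* is ON.
Maltulose is absent, so PexP is inactive.
With no repressor bound, *fenV* is transcribed.
→ *fenV* is ON.
Tagatose is absent, so WexA is active.
No repressor is bound and WexA is active, so *qilR* is transcribed.
So QilR is produced and active.
No repressor is bound and QilR is active, so *kulH* is transcribed.
→ *kulH* is ON.
5 of the 5 genes are transcribed.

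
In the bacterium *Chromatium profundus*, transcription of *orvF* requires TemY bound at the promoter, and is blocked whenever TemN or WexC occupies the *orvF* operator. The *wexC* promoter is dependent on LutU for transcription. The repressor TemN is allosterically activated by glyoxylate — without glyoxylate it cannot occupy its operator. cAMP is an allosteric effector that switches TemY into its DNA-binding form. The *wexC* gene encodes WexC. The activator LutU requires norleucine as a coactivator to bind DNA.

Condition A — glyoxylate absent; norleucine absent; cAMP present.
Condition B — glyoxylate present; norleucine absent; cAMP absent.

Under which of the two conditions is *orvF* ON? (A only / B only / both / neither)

A only

Condition A:
Glyoxylate is absent, so TemN is inactive.
Norleucine is absent, so LutU is inactive.
Required activator LutU is absent, so *wexC* is not transcribed.
So WexC is not produced.
cAMP is present, so TemY is active.
No repressor is bound and TemY is active, so *orvF* is transcribed.
→ *orvF* is ON in A.
Condition B:
Glyoxylate is present, so TemN is active.
Norleucine is absent, so LutU is inactive.
Required activator LutU is absent, so *wexC* is not transcribed.
So WexC is not produced.
cAMP is absent, so TemY is inactive.
With repressor TemN bound, *orvF* is not transcribed.
→ *orvF* is OFF in B.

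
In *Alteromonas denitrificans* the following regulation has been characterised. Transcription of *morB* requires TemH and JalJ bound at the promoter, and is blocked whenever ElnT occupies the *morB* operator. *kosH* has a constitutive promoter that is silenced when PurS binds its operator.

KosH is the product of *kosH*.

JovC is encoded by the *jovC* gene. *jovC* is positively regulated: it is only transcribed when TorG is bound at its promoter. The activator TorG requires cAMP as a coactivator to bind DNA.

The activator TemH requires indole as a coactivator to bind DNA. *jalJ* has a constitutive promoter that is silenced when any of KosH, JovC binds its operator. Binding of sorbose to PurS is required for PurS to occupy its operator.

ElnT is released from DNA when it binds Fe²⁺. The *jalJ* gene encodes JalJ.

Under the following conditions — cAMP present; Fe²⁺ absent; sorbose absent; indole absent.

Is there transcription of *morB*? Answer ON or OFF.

Indole is absent, so TemH is inactive.
Fe²⁺ is absent, so ElnT is active.
Sorbose is absent, so PurS is inactive.
With no repressor bound, *kosH* is transcribed.
So KosH is produced and active.
cAMP is present, so TorG is active.
No repressor is bound and TorG is active, so *jovC* is transcribed.
So JovC is produced and active.
With repressor KosH bound, *jalJ* is not transcribed.
So JalJ is not produced.
With repressor ElnT bound, *morB* is not transcribed.

OFF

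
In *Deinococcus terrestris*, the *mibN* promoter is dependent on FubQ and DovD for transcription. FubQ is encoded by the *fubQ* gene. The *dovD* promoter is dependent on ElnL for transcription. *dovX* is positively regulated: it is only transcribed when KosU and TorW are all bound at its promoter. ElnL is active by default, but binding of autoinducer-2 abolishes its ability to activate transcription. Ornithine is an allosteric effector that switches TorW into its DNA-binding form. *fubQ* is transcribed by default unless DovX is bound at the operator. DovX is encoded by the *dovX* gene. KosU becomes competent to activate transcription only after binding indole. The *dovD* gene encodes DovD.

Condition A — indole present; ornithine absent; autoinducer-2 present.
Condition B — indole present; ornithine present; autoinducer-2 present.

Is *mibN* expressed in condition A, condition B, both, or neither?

Condition A:
Indole is present, so KosU is active.
Ornithine is absent, so TorW is inactive.
Required activator TorW is absent, so *dovX* is not transcribed.
So DovX is not produced.
With no repressor bound, *fubQ* is transcribed.
So FubQ is produced and active.
Autoinducer-2 is present, so ElnL is inactive.
Required activator ElnL is absent, so *dovD* is not transcribed.
So DovD is not produced.
Required activator DovD is absent, so *mibN* is not transcribed.
→ *mibN* is OFF in A.
Condition B:
Indole is present, so KosU is active.
Ornithine is present, so TorW is active.
No repressor is bound and KosU and TorW are active, so *dovX* is transcribed.
So DovX is produced and active.
With repressor DovX bound, *fubQ* is not transcribed.
So FubQ is not produced.
Autoinducer-2 is present, so ElnL is inactive.
Required activator ElnL is absent, so *dovD* is not transcribed.
So DovD is not produced.
Required activator FubQ is absent, so *mibN* is not transcribed.
→ *mibN* is OFF in B.

neither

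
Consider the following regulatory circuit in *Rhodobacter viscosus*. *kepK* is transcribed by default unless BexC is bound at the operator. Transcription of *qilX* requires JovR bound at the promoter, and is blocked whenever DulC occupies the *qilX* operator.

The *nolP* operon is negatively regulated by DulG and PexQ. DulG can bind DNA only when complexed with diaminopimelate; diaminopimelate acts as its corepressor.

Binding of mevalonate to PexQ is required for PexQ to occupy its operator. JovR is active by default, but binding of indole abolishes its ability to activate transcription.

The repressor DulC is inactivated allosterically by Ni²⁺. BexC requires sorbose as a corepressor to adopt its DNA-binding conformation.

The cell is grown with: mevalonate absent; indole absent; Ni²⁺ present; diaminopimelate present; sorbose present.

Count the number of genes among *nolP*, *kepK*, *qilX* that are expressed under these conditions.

Diaminopimelate is present, so DulG is active.
Mevalonate is absent, so PexQ is inactive.
With repressor DulG bound, *nolP* is not transcribed.
→ *nolP* is OFF.
Sorbose is present, so BexC is active.
With repressor BexC bound, *kepK* is not transcribed.
→ *kepK* is OFF.
Ni²⁺ is present, so DulC is inactive.
Indole is absent, so JovR is active.
No repressor is bound and JovR is active, so *qilX* is transcribed.
→ *qilX* is ON.
1 of the 3 genes is transcribed.

1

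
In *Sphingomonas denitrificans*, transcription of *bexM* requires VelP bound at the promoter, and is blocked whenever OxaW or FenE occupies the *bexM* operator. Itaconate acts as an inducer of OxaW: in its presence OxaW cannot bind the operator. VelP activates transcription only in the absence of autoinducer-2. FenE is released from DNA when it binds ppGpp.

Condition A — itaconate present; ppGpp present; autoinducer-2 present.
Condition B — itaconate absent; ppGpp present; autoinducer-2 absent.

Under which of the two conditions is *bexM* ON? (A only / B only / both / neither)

neither

Condition A:
Itaconate is present, so OxaW is inactive.
ppGpp is present, so FenE is inactive.
Autoinducer-2 is present, so VelP is inactive.
Required activator VelP is absent, so *bexM* is not transcribed.
→ *bexM* is OFF in A.
Condition B:
Itaconate is absent, so OxaW is active.
ppGpp is present, so FenE is inactive.
Autoinducer-2 is absent, so VelP is active.
With repressor OxaW bound, *bexM* is not transcribed.
→ *bexM* is OFF in B.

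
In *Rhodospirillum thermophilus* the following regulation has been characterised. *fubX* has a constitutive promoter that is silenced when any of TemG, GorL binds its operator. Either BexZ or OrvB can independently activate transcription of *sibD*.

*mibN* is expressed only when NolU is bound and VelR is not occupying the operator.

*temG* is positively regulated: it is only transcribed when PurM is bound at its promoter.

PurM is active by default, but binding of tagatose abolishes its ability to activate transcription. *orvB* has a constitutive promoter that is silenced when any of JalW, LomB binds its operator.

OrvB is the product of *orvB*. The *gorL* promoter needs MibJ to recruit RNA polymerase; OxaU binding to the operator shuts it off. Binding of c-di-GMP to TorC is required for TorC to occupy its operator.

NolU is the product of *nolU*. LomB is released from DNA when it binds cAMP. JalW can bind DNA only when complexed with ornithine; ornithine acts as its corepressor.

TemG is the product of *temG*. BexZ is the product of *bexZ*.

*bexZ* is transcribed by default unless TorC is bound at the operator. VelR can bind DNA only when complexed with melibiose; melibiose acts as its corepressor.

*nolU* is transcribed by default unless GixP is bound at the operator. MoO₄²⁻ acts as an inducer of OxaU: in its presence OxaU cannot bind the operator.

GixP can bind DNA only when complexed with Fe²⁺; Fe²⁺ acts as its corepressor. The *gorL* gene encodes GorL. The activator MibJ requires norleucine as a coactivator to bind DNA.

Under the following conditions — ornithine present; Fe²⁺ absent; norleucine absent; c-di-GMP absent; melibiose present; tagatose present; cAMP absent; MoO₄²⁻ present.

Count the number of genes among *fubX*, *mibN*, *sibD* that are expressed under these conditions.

Tagatose is present, so PurM is inactive.
Required activator PurM is absent, so *temG* is not transcribed.
So TemG is not produced.
MoO₄²⁻ is present, so OxaU is inactive.
Norleucine is absent, so MibJ is inactive.
Required activator MibJ is absent, so *gorL* is not transcribed.
So GorL is not produced.
With no repressor bound, *fubX* is transcribed.
→ *fubX* is ON.
Melibiose is present, so VelR is active.
Fe²⁺ is absent, so GixP is inactive.
With no repressor bound, *nolU* is transcribed.
So NolU is produced and active.
With repressor VelR bound, *mibN* is not transcribed.
→ *mibN* is OFF.
c-di-GMP is absent, so TorC is inactive.
With no repressor bound, *bexZ* is transcribed.
So BexZ is produced and active.
Ornithine is present, so JalW is active.
cAMP is absent, so LomB is active.
With repressor JalW bound, *orvB* is not transcribed.
So OrvB is not produced.
Activator BexZ is present, so *sibD* is transcribed.
→ *sibD* is ON.
2 of the 3 genes are transcribed.

2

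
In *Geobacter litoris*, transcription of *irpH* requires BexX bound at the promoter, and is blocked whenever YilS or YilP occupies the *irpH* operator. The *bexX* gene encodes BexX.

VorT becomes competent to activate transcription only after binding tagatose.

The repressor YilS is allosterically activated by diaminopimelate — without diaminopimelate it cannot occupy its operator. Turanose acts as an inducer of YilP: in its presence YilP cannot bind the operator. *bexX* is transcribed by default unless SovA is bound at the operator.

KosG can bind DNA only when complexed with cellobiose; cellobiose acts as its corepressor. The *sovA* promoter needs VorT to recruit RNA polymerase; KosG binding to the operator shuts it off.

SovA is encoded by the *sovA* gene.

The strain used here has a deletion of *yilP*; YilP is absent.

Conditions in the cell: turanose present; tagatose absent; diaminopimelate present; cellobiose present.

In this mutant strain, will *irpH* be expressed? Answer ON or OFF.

OFF

Diaminopimelate is present, so YilS is active.
Cellobiose is present, so KosG is active.
Tagatose is absent, so VorT is inactive.
With repressor KosG bound, *sovA* is not transcribed.
So SovA is not produced.
With no repressor bound, *bexX* is transcribed.
So BexX is produced and active.
YilP is non-functional in this strain, so it has no effect.
With repressor YilS bound, *irpH* is not transcribed.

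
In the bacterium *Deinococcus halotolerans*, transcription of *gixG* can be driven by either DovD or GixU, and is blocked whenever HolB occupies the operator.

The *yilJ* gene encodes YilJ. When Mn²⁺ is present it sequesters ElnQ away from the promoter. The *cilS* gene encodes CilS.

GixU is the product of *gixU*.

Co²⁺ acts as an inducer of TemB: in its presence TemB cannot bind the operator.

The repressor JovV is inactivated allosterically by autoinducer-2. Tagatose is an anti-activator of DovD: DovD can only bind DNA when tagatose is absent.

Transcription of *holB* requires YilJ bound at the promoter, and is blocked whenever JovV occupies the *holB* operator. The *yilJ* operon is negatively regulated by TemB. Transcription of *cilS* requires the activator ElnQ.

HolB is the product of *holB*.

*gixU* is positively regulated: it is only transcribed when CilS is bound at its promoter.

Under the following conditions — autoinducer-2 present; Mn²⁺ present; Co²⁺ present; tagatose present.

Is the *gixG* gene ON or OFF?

Tagatose is present, so DovD is inactive.
Mn²⁺ is present, so ElnQ is inactive.
Required activator ElnQ is absent, so *cilS* is not transcribed.
So CilS is not produced.
Required activator CilS is absent, so *gixU* is not transcribed.
So GixU is not produced.
Co²⁺ is present, so TemB is inactive.
With no repressor bound, *yilJ* is transcribed.
So YilJ is produced and active.
Autoinducer-2 is present, so JovV is inactive.
No repressor is bound and YilJ is active, so *holB* is transcribed.
So HolB is produced and active.
With repressor HolB bound, *gixG* is not transcribed.

OFF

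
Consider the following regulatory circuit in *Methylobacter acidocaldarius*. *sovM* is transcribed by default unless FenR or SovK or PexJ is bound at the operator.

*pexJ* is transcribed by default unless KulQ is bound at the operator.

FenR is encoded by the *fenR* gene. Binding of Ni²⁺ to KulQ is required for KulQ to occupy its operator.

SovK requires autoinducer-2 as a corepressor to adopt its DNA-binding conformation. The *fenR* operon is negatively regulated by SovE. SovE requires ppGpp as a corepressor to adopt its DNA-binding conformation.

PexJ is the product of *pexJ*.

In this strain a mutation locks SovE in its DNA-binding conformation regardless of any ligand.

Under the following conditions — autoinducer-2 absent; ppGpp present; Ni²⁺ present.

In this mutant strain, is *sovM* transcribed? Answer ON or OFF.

ON

SovE is constitutively active in this strain.
With repressor SovE bound, *fenR* is not transcribed.
So FenR is not produced.
Autoinducer-2 is absent, so SovK is inactive.
Ni²⁺ is present, so KulQ is active.
With repressor KulQ bound, *pexJ* is not transcribed.
So PexJ is not produced.
With no repressor bound, *sovM* is transcribed.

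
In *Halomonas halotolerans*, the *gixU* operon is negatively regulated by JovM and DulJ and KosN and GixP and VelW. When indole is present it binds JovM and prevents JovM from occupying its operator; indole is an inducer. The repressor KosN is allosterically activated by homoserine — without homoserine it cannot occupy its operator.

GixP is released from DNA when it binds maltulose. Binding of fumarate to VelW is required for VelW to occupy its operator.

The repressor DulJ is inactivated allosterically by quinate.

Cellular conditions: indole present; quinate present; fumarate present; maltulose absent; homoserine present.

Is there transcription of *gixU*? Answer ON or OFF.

OFF

Indole is present, so JovM is inactive.
Quinate is present, so DulJ is inactive.
Homoserine is present, so KosN is active.
Maltulose is absent, so GixP is active.
Fumarate is present, so VelW is active.
With repressor KosN bound, *gixU* is not transcribed.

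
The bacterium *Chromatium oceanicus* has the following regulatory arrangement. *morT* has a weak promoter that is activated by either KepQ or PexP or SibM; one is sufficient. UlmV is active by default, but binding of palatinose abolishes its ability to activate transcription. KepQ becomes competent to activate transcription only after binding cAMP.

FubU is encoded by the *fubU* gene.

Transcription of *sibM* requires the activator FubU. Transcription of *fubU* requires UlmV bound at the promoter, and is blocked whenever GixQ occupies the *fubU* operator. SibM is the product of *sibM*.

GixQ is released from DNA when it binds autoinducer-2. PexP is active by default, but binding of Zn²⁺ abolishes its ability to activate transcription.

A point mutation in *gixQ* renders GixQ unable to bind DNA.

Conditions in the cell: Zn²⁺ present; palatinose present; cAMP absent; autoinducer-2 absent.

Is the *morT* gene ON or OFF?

cAMP is absent, so KepQ is inactive.
Zn²⁺ is present, so PexP is inactive.
Palatinose is present, so UlmV is inactive.
GixQ is non-functional in this strain, so it has no effect.
Required activator UlmV is absent, so *fubU* is not transcribed.
So FubU is not produced.
Required activator FubU is absent, so *sibM* is not transcribed.
So SibM is not produced.
No activator is available at the *morT* promoter, so *morT* is not transcribed.

OFF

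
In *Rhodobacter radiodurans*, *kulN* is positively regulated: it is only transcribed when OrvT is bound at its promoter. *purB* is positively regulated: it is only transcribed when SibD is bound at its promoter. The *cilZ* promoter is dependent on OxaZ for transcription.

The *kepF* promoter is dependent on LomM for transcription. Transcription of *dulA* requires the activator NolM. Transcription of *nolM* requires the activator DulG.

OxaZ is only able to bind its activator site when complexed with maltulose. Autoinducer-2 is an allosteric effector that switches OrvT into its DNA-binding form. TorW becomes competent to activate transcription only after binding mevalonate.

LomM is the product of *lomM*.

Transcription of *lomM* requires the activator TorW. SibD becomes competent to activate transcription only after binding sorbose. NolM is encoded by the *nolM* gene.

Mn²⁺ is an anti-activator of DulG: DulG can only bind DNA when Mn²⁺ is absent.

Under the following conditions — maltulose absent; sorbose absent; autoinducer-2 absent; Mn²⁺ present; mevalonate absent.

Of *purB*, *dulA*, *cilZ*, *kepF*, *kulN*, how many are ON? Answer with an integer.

0

Sorbose is absent, so SibD is inactive.
Required activator SibD is absent, so *purB* is not transcribed.
→ *purB* is OFF.
Mn²⁺ is present, so DulG is inactive.
Required activator DulG is absent, so *nolM* is not transcribed.
So NolM is not produced.
Required activator NolM is absent, so *dulA* is not transcribed.
→ *dulA* is OFF.
Maltulose is absent, so OxaZ is inactive.
Required activator OxaZ is absent, so *cilZ* is not transcribed.
→ *cilZ* is OFF.
Mevalonate is absent, so TorW is inactive.
Required activator TorW is absent, so *lomM* is not transcribed.
So LomM is not produced.
Required activator LomM is absent, so *kepF* is not transcribed.
→ *kepF* is OFF.
Autoinducer-2 is absent, so OrvT is inactive.
Required activator OrvT is absent, so *kulN* is not transcribed.
→ *kulN* is OFF.
0 of the 5 genes are transcribed.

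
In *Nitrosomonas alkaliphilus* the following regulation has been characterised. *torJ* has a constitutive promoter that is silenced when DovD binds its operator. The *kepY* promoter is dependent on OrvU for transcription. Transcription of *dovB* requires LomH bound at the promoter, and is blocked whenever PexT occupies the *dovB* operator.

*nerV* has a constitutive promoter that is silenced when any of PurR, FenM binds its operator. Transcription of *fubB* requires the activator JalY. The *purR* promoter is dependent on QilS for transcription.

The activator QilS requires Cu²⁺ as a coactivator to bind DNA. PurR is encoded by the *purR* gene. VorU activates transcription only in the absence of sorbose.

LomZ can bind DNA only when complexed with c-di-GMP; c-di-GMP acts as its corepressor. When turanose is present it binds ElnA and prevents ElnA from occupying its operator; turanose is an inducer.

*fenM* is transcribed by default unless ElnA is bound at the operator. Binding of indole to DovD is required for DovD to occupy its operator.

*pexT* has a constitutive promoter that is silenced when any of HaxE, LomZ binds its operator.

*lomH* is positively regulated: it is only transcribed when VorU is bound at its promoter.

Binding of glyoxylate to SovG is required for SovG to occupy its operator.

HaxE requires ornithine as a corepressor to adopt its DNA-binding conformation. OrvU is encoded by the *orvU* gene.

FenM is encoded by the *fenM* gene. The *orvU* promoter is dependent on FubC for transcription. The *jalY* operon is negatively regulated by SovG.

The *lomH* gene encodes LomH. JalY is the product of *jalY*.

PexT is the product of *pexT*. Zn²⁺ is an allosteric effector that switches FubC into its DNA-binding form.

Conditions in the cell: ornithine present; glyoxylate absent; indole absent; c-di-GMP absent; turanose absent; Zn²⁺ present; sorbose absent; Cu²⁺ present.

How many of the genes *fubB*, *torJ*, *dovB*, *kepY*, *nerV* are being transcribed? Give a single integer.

4

Glyoxylate is absent, so SovG is inactive.
With no repressor bound, *jalY* is transcribed.
So JalY is produced and active.
No repressor is bound and JalY is active, so *fubB* is transcribed.
→ *fubB* is ON.
Indole is absent, so DovD is inactive.
With no repressor bound, *torJ* is transcribed.
→ *torJ* is ON.
Sorbose is absent, so VorU is active.
No repressor is bound and VorU is active, so *lomH* is transcribed.
So LomH is produced and active.
Ornithine is present, so HaxE is active.
c-di-GMP is absent, so LomZ is inactive.
With repressor HaxE bound, *pexT* is not transcribed.
So PexT is not produced.
No repressor is bound and LomH is active, so *dovB* is transcribed.
→ *dovB* is ON.
Zn²⁺ is present, so FubC is active.
No repressor is bound and FubC is active, so *orvU* is transcribed.
So OrvU is produced and active.
No repressor is bound and OrvU is active, so *kepY* is transcribed.
→ *kepY* is ON.
Cu²⁺ is present, so QilS is active.
No repressor is bound and QilS is active, so *purR* is transcribed.
So PurR is produced and active.
Turanose is absent, so ElnA is active.
With repressor ElnA bound, *fenM* is not transcribed.
So FenM is not produced.
With repressor PurR bound, *nerV* is not transcribed.
→ *nerV* is OFF.
4 of the 5 genes are transcribed.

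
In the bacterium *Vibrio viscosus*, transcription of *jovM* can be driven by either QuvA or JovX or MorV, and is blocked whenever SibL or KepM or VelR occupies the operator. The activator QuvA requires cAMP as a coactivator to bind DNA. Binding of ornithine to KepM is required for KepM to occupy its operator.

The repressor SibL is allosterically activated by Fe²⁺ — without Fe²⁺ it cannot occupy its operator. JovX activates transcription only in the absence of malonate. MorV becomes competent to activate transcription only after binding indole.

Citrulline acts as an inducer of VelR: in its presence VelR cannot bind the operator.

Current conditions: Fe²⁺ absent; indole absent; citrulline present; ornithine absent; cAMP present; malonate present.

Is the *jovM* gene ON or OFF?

Fe²⁺ is absent, so SibL is inactive.
Ornithine is absent, so KepM is inactive.
cAMP is present, so QuvA is active.
Citrulline is present, so VelR is inactive.
Malonate is present, so JovX is inactive.
Indole is absent, so MorV is inactive.
Activator QuvA is present, so *jovM* is transcribed.

ON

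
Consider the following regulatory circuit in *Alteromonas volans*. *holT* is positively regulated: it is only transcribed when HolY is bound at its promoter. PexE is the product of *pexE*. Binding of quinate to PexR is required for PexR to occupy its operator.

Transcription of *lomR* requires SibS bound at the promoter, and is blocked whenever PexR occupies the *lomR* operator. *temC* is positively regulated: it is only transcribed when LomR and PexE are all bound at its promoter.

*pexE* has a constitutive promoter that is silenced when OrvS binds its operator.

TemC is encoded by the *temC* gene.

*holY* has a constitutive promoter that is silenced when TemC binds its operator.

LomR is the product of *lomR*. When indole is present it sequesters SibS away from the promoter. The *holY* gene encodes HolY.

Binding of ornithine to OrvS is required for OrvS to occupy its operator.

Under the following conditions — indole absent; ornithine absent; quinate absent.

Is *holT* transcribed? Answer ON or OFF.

Quinate is absent, so PexR is inactive.
Indole is absent, so SibS is active.
No repressor is bound and SibS is active, so *lomR* is transcribed.
So LomR is produced and active.
Ornithine is absent, so OrvS is inactive.
With no repressor bound, *pexE* is transcribed.
So PexE is produced and active.
No repressor is bound and LomR and PexE are active, so *temC* is transcribed.
So TemC is produced and active.
With repressor TemC bound, *holY* is not transcribed.
So HolY is not produced.
Required activator HolY is absent, so *holT* is not transcribed.

OFF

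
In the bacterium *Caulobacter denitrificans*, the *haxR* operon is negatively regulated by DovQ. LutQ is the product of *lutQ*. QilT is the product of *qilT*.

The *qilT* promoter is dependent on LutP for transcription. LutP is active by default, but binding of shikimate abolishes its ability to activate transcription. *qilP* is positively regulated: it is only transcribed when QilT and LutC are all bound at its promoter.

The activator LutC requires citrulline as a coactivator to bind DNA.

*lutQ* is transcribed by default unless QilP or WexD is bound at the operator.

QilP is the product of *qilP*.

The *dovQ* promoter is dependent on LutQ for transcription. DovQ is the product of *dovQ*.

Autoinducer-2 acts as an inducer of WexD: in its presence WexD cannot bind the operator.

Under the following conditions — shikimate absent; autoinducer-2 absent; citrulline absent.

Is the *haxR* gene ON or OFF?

ON

Shikimate is absent, so LutP is active.
No repressor is bound and LutP is active, so *qilT* is transcribed.
So QilT is produced and active.
Citrulline is absent, so LutC is inactive.
Required activator LutC is absent, so *qilP* is not transcribed.
So QilP is not produced.
Autoinducer-2 is absent, so WexD is active.
With repressor WexD bound, *lutQ* is not transcribed.
So LutQ is not produced.
Required activator LutQ is absent, so *dovQ* is not transcribed.
So DovQ is not produced.
With no repressor bound, *haxR* is transcribed.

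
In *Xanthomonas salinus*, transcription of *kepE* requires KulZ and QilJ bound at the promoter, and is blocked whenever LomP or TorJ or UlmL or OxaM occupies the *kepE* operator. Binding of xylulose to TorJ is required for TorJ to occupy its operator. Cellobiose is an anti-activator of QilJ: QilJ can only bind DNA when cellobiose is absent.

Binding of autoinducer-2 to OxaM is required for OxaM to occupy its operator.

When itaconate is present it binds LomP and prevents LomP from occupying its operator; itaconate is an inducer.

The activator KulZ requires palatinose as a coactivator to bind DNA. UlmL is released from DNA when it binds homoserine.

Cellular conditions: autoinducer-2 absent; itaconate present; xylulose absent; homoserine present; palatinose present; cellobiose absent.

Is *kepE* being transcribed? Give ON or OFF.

Itaconate is present, so LomP is inactive.
Xylulose is absent, so TorJ is inactive.
Palatinose is present, so KulZ is active.
Cellobiose is absent, so QilJ is active.
Homoserine is present, so UlmL is inactive.
Autoinducer-2 is absent, so OxaM is inactive.
No repressor is bound and KulZ and QilJ are active, so *kepE* is transcribed.

ON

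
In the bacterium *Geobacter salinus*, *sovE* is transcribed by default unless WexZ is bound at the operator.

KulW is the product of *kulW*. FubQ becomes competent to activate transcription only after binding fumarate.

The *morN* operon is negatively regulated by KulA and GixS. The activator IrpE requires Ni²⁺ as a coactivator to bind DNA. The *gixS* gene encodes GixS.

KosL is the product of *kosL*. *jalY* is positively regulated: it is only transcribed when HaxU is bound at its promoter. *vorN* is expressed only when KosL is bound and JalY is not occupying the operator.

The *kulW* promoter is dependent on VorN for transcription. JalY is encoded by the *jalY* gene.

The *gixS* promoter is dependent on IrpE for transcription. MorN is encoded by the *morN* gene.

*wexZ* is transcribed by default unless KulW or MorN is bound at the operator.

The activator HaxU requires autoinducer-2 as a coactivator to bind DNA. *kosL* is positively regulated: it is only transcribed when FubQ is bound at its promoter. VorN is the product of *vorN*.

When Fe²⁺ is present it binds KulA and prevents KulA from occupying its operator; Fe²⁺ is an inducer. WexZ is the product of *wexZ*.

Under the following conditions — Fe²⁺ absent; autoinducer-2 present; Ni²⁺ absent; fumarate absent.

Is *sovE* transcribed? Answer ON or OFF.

Fumarate is absent, so FubQ is inactive.
Required activator FubQ is absent, so *kosL* is not transcribed.
So KosL is not produced.
Autoinducer-2 is present, so HaxU is active.
No repressor is bound and HaxU is active, so *jalY* is transcribed.
So JalY is produced and active.
With repressor JalY bound, *vorN* is not transcribed.
So VorN is not produced.
Required activator VorN is absent, so *kulW* is not transcribed.
So KulW is not produced.
Fe²⁺ is absent, so KulA is active.
Ni²⁺ is absent, so IrpE is inactive.
Required activator IrpE is absent, so *gixS* is not transcribed.
So GixS is not produced.
With repressor KulA bound, *morN* is not transcribed.
So MorN is not produced.
With no repressor bound, *wexZ* is transcribed.
So WexZ is produced and active.
With repressor WexZ bound, *sovE* is not transcribed.

OFF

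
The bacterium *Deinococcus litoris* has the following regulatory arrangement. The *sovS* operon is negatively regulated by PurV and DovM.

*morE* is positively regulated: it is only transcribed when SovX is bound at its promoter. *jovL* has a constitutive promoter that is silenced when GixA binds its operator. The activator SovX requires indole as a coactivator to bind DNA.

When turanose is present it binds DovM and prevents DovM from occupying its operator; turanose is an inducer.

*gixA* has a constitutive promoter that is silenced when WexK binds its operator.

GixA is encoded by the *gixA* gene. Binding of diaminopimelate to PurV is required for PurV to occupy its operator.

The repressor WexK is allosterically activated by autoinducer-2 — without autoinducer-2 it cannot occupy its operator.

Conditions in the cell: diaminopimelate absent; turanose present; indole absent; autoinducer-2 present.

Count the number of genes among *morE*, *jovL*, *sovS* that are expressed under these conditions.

Indole is absent, so SovX is inactive.
Required activator SovX is absent, so *morE* is not transcribed.
→ *morE* is OFF.
Autoinducer-2 is present, so WexK is active.
With repressor WexK bound, *gixA* is not transcribed.
So GixA is not produced.
With no repressor bound, *jovL* is transcribed.
→ *jovL* is ON.
Diaminopimelate is absent, so PurV is inactive.
Turanose is present, so DovM is inactive.
With no repressor bound, *sovS* is transcribed.
→ *sovS* is ON.
2 of the 3 genes are transcribed.

2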